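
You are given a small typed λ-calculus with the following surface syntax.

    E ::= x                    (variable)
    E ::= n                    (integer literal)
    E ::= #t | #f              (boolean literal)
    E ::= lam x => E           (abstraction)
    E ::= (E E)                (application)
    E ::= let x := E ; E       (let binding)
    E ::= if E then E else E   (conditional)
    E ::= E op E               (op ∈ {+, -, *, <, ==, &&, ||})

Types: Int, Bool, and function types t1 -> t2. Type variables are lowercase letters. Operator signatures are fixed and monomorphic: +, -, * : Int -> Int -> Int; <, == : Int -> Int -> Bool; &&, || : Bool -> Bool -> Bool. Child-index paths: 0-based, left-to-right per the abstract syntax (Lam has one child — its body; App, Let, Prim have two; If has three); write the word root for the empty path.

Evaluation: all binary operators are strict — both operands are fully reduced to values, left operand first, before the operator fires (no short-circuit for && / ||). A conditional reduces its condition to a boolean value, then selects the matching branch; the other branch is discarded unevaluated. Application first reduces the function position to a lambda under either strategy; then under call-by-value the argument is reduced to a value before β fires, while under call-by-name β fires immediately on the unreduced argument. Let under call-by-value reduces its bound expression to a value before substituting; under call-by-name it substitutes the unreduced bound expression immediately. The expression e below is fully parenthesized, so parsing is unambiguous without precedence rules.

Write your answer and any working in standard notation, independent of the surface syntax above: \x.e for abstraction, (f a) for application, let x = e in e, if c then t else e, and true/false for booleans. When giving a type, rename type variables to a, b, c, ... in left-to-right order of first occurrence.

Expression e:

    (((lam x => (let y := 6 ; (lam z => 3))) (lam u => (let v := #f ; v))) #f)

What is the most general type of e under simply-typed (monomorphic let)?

Answer: Int

Derivation:
let y : Int
\z._ : b -> Int
\x._ : a -> b -> Int
let v : Bool
v : Bool
\u._ : c -> Bool
  unify a -> b -> Int ~ (c -> Bool) -> d
  unify a ~ c -> Bool
  unify b -> Int ~ d
_ _ : b -> Int
  unify b -> Int ~ Bool -> e
  unify b ~ Bool
  unify Int ~ e
_ _ : Int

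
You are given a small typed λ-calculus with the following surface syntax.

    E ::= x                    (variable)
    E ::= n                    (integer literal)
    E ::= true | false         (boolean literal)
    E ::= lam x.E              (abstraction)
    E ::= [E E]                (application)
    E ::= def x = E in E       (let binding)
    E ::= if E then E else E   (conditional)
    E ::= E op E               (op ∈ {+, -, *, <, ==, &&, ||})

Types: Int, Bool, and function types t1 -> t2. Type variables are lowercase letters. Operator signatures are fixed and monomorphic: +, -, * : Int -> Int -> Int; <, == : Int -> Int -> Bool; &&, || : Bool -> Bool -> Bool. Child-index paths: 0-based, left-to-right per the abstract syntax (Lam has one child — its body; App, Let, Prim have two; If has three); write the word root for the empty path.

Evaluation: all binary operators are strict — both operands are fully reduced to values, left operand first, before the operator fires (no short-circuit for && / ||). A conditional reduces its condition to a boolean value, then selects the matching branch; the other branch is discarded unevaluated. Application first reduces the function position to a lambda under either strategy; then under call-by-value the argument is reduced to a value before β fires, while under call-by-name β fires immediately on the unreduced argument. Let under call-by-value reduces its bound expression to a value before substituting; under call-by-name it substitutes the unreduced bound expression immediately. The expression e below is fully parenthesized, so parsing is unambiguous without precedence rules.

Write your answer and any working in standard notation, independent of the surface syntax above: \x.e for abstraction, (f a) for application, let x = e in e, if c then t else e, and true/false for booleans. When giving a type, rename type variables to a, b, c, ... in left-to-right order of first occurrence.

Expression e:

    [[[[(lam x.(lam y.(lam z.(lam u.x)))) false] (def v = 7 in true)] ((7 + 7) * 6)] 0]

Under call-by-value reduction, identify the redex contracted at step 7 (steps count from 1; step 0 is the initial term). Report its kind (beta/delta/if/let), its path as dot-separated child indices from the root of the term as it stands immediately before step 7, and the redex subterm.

Trace:
step 0: (((((\x.(\y.(\z.(\u.x)))) false) (let v = 7 in true)) ((7 + 7) * 6)) 0)
step 1: [beta@0.0.0] ((((\y.(\z.(\u.false))) (let v = 7 in true)) ((7 + 7) * 6)) 0)
step 2: [let@0.0.1] ((((\y.(\z.(\u.false))) true) ((7 + 7) * 6)) 0)
step 3: [beta@0.0] (((\z.(\u.false)) ((7 + 7) * 6)) 0)
step 4: [delta@0.1.0] (((\z.(\u.false)) (14 * 6)) 0)
step 5: [delta@0.1] (((\z.(\u.false)) 84) 0)
step 6: [beta@0] ((\u.false) 0)
step 7: [beta@root] false

Answer: beta at root : ((\u.false) 0)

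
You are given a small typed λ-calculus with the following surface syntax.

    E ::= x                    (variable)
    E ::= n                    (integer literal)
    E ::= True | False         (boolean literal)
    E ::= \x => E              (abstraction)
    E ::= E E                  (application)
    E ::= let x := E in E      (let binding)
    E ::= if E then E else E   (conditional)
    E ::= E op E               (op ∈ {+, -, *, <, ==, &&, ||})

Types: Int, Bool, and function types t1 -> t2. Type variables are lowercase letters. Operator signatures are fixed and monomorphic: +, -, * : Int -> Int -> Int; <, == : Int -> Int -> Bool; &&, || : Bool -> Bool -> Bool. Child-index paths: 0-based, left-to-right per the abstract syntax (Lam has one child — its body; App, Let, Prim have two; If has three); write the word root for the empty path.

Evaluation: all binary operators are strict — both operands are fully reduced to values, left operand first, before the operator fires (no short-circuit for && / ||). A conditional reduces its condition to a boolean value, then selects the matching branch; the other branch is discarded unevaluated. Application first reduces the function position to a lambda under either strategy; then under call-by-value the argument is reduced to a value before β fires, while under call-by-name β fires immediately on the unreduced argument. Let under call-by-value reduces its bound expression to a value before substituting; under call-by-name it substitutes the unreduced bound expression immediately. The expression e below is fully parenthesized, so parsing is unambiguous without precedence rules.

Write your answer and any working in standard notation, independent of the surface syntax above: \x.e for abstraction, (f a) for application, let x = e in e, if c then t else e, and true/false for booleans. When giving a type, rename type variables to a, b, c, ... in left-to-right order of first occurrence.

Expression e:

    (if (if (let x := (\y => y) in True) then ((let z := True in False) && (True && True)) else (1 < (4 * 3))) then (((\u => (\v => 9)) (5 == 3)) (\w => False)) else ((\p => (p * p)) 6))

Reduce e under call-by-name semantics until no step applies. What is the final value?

Answer: 36

Working:
step 0: (if (if (let x = (\y.y) in true) then ((let z = true in false) && (true && true)) else (1 < (4 * 3))) then (((\u.(\v.9)) (5 == 3)) (\w.false)) else ((\p.(p * p)) 6))
step 1: [let@0.0] (if (if true then ((let z = true in false) && (true && true)) else (1 < (4 * 3))) then (((\u.(\v.9)) (5 == 3)) (\w.false)) else ((\p.(p * p)) 6))
step 2: [if@0] (if ((let z = true in false) && (true && true)) then (((\u.(\v.9)) (5 == 3)) (\w.false)) else ((\p.(p * p)) 6))
step 3: [let@0.0] (if (false && (true && true)) then (((\u.(\v.9)) (5 == 3)) (\w.false)) else ((\p.(p * p)) 6))
step 4: [delta@0.1] (if (false && true) then (((\u.(\v.9)) (5 == 3)) (\w.false)) else ((\p.(p * p)) 6))
step 5: [delta@0] (if false then (((\u.(\v.9)) (5 == 3)) (\w.false)) else ((\p.(p * p)) 6))
step 6: [if@root] ((\p.(p * p)) 6)
step 7: [beta@root] (6 * 6)
step 8: [delta@root] 36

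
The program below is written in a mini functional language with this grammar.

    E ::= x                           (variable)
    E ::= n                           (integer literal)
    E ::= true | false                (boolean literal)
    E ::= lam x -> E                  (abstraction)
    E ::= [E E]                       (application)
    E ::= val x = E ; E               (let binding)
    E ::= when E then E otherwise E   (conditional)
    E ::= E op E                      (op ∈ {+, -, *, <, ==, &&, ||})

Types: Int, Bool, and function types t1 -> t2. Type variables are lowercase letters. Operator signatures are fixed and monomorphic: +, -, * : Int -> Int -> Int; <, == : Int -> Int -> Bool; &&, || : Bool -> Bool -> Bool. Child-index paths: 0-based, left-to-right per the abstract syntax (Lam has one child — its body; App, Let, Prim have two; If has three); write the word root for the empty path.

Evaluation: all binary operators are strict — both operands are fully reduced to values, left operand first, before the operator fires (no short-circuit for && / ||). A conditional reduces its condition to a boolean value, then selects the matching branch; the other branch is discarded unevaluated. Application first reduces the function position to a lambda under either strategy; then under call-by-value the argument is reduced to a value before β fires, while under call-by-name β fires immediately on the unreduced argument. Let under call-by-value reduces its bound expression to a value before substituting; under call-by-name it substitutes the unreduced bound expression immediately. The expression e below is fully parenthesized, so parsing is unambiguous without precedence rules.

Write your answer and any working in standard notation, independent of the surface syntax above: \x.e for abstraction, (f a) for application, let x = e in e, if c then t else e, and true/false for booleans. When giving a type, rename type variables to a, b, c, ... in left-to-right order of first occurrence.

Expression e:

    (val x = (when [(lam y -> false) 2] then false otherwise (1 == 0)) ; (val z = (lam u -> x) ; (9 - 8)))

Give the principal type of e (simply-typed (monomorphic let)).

Answer: Int

Working:
\y._ : a -> Bool
  unify a -> Bool ~ Int -> b
  unify a ~ Int
  unify Bool ~ b
_ _ : Bool
  unify Bool ~ Bool
  unify Int ~ Int
  unify Int ~ Int
  unify Bool ~ Bool
let x : Bool
x : Bool
\u._ : c -> Bool
let z : c -> Bool
  unify Int ~ Int
  unify Int ~ Int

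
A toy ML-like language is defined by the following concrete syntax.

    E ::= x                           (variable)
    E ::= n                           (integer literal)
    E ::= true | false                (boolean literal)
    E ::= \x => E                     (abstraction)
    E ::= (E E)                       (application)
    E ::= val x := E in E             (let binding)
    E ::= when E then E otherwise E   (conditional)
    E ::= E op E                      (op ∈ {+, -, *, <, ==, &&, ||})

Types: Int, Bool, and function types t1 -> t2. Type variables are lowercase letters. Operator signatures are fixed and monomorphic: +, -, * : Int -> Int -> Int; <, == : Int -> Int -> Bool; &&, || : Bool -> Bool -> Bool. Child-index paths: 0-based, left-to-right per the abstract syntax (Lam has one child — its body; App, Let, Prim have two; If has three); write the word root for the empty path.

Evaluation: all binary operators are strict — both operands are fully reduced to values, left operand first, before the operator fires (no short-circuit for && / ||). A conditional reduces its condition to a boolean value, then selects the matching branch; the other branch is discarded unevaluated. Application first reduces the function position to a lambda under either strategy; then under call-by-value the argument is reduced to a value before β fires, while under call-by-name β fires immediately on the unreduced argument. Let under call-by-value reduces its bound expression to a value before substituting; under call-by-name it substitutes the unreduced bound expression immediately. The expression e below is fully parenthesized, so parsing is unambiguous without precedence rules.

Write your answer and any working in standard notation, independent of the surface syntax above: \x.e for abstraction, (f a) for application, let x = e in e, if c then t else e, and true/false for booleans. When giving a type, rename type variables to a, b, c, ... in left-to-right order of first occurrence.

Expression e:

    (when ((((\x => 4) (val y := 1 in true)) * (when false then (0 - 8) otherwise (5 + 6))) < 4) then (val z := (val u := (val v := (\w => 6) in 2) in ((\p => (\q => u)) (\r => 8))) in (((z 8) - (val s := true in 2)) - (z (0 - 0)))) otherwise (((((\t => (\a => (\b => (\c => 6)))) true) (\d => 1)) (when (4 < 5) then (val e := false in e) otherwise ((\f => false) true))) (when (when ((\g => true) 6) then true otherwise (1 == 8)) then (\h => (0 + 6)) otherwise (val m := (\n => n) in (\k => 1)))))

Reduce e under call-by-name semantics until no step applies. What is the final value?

Answer: 6

Derivation:
step 0: (if ((((\x.4) (let y = 1 in true)) * (if false then (0 - 8) else (5 + 6))) < 4) then (let z = (let u = (let v = (\w.6) in 2) in ((\p.(\q.u)) (\r.8))) in (((z 8) - (let s = true in 2)) - (z (0 - 0)))) else (((((\t.(\a.(\b.(\c.6)))) true) (\d.1)) (if (4 < 5) then (let e = false in e) else ((\f.false) true))) (if (if ((\g.true) 6) then true else (1 == 8)) then (\h.(0 + 6)) else (let m = (\n.n) in (\k.1)))))
step 1: [beta@0.0.0] (if ((4 * (if false then (0 - 8) else (5 + 6))) < 4) then (let z = (let u = (let v = (\w.6) in 2) in ((\p.(\q.u)) (\r.8))) in (((z 8) - (let s = true in 2)) - (z (0 - 0)))) else (((((\t.(\a.(\b.(\c.6)))) true) (\d.1)) (if (4 < 5) then (let e = false in e) else ((\f.false) true))) (if (if ((\g.true) 6) then true else (1 == 8)) then (\h.(0 + 6)) else (let m = (\n.n) in (\k.1)))))
step 2: [if@0.0.1] (if ((4 * (5 + 6)) < 4) then (let z = (let u = (let v = (\w.6) in 2) in ((\p.(\q.u)) (\r.8))) in (((z 8) - (let s = true in 2)) - (z (0 - 0)))) else (((((\t.(\a.(\b.(\c.6)))) true) (\d.1)) (if (4 < 5) then (let e = false in e) else ((\f.false) true))) (if (if ((\g.true) 6) then true else (1 == 8)) then (\h.(0 + 6)) else (let m = (\n.n) in (\k.1)))))
step 3: [delta@0.0.1] (if ((4 * 11) < 4) then (let z = (let u = (let v = (\w.6) in 2) in ((\p.(\q.u)) (\r.8))) in (((z 8) - (let s = true in 2)) - (z (0 - 0)))) else (((((\t.(\a.(\b.(\c.6)))) true) (\d.1)) (if (4 < 5) then (let e = false in e) else ((\f.false) true))) (if (if ((\g.true) 6) then true else (1 == 8)) then (\h.(0 + 6)) else (let m = (\n.n) in (\k.1)))))
step 4: [delta@0.0] (if (44 < 4) then (let z = (let u = (let v = (\w.6) in 2) in ((\p.(\q.u)) (\r.8))) in (((z 8) - (let s = true in 2)) - (z (0 - 0)))) else (((((\t.(\a.(\b.(\c.6)))) true) (\d.1)) (if (4 < 5) then (let e = false in e) else ((\f.false) true))) (if (if ((\g.true) 6) then true else (1 == 8)) then (\h.(0 + 6)) else (let m = (\n.n) in (\k.1)))))
step 5: [delta@0] (if false then (let z = (let u = (let v = (\w.6) in 2) in ((\p.(\q.u)) (\r.8))) in (((z 8) - (let s = true in 2)) - (z (0 - 0)))) else (((((\t.(\a.(\b.(\c.6)))) true) (\d.1)) (if (4 < 5) then (let e = false in e) else ((\f.false) true))) (if (if ((\g.true) 6) then true else (1 == 8)) then (\h.(0 + 6)) else (let m = (\n.n) in (\k.1)))))
step 6: [if@root] (((((\t.(\a.(\b.(\c.6)))) true) (\d.1)) (if (4 < 5) then (let e = false in e) else ((\f.false) true))) (if (if ((\g.true) 6) then true else (1 == 8)) then (\h.(0 + 6)) else (let m = (\n.n) in (\k.1))))
step 7: [beta@0.0.0] ((((\a.(\b.(\c.6))) (\d.1)) (if (4 < 5) then (let e = false in e) else ((\f.false) true))) (if (if ((\g.true) 6) then true else (1 == 8)) then (\h.(0 + 6)) else (let m = (\n.n) in (\k.1))))
step 8: [beta@0.0] (((\b.(\c.6)) (if (4 < 5) then (let e = false in e) else ((\f.false) true))) (if (if ((\g.true) 6) then true else (1 == 8)) then (\h.(0 + 6)) else (let m = (\n.n) in (\k.1))))
step 9: [beta@0] ((\c.6) (if (if ((\g.true) 6) then true else (1 == 8)) then (\h.(0 + 6)) else (let m = (\n.n) in (\k.1))))
step 10: [beta@root] 6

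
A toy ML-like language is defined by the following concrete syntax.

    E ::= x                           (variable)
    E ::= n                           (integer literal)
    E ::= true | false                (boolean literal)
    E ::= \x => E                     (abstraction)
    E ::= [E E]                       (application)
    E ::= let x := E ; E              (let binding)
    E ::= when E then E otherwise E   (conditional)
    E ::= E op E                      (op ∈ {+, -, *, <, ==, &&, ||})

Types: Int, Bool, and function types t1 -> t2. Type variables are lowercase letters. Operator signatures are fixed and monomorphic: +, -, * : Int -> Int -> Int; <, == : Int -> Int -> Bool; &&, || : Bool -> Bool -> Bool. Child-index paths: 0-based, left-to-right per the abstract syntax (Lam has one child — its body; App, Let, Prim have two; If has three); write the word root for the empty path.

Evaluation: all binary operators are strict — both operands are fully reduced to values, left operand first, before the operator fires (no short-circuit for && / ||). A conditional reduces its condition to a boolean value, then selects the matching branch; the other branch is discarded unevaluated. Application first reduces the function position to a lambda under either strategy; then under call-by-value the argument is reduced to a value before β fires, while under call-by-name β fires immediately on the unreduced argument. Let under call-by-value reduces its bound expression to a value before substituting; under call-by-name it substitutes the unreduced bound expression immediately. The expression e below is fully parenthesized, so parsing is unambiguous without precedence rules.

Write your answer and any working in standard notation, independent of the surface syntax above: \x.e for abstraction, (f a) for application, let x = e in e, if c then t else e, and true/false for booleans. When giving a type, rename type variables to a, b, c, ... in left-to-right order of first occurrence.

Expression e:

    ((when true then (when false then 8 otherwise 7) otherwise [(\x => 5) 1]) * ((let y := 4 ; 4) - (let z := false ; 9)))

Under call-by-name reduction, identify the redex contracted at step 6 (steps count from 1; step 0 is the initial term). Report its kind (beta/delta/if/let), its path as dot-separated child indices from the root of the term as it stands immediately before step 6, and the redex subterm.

Answer: delta at root : (7 * -5)

Derivation:
step 0: ((if true then (if false then 8 else 7) else ((\x.5) 1)) * ((let y = 4 in 4) - (let z = false in 9)))
step 1: [if@0] ((if false then 8 else 7) * ((let y = 4 in 4) - (let z = false in 9)))
step 2: [if@0] (7 * ((let y = 4 in 4) - (let z = false in 9)))
step 3: [let@1.0] (7 * (4 - (let z = false in 9)))
step 4: [let@1.1] (7 * (4 - 9))
step 5: [delta@1] (7 * -5)
step 6: [delta@root] -35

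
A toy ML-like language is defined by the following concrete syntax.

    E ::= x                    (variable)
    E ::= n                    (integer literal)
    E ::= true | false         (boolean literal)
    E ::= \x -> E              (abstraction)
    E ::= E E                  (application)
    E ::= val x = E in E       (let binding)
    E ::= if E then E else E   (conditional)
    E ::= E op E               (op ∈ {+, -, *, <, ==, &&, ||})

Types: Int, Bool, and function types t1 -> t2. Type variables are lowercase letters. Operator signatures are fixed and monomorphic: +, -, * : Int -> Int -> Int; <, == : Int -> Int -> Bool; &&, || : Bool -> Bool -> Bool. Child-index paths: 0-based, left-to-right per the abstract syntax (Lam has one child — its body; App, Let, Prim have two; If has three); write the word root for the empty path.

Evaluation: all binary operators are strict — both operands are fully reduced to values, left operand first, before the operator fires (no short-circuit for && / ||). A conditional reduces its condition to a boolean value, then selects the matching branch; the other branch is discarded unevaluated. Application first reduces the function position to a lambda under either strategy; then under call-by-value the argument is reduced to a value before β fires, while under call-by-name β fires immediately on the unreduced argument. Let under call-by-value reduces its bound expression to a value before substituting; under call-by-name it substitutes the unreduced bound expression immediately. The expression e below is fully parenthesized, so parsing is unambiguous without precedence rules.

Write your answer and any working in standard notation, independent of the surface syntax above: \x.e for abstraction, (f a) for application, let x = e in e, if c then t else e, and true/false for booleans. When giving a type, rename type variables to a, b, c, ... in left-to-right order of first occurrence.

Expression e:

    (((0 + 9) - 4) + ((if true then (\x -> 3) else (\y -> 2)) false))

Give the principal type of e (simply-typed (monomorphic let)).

Derivation:
  unify Int ~ Int
  unify Int ~ Int
  unify Int ~ Int
  unify Int ~ Int
  unify Int ~ Int
  unify Bool ~ Bool
\x._ : a -> Int
\y._ : b -> Int
  unify a -> Int ~ b -> Int
  unify a ~ b
  unify Int ~ Int
  unify b -> Int ~ Bool -> c
  unify b ~ Bool
  unify Int ~ c
_ _ : Int
  unify Int ~ Int

Answer: Int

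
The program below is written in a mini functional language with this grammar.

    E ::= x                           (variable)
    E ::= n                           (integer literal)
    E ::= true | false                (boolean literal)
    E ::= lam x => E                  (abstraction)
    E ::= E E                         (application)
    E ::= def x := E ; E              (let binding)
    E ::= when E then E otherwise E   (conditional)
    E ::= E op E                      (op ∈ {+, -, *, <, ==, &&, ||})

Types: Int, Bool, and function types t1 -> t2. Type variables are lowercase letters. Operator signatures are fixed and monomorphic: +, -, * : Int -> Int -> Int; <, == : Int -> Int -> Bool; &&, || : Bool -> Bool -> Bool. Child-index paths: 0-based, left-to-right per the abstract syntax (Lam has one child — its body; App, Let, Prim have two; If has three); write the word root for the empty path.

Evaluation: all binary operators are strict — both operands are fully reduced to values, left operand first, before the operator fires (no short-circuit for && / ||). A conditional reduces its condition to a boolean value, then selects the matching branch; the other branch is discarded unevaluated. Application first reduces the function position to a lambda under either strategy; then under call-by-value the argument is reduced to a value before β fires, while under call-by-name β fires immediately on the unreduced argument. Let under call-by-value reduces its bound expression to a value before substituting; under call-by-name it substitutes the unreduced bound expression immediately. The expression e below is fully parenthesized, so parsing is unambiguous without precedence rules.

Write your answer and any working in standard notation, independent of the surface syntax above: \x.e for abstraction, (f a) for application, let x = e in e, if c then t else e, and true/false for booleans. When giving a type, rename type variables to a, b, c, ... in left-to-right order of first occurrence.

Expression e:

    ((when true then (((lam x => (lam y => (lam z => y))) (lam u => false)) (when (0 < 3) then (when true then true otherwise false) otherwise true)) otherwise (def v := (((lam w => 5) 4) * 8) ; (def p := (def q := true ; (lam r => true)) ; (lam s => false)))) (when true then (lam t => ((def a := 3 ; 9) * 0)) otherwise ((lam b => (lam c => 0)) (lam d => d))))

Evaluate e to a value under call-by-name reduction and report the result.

Working:
step 0: ((if true then (((\x.(\y.(\z.y))) (\u.false)) (if (0 < 3) then (if true then true else false) else true)) else (let v = (((\w.5) 4) * 8) in (let p = (let q = true in (\r.true)) in (\s.false)))) (if true then (\t.((let a = 3 in 9) * 0)) else ((\b.(\c.0)) (\d.d))))
step 1: [if@0] ((((\x.(\y.(\z.y))) (\u.false)) (if (0 < 3) then (if true then true else false) else true)) (if true then (\t.((let a = 3 in 9) * 0)) else ((\b.(\c.0)) (\d.d))))
step 2: [beta@0.0] (((\y.(\z.y)) (if (0 < 3) then (if true then true else false) else true)) (if true then (\t.((let a = 3 in 9) * 0)) else ((\b.(\c.0)) (\d.d))))
step 3: [beta@0] ((\z.(if (0 < 3) then (if true then true else false) else true)) (if true then (\t.((let a = 3 in 9) * 0)) else ((\b.(\c.0)) (\d.d))))
step 4: [beta@root] (if (0 < 3) then (if true then true else false) else true)
step 5: [delta@0] (if true then (if true then true else false) else true)
step 6: [if@root] (if true then true else false)
step 7: [if@root] true

Answer: true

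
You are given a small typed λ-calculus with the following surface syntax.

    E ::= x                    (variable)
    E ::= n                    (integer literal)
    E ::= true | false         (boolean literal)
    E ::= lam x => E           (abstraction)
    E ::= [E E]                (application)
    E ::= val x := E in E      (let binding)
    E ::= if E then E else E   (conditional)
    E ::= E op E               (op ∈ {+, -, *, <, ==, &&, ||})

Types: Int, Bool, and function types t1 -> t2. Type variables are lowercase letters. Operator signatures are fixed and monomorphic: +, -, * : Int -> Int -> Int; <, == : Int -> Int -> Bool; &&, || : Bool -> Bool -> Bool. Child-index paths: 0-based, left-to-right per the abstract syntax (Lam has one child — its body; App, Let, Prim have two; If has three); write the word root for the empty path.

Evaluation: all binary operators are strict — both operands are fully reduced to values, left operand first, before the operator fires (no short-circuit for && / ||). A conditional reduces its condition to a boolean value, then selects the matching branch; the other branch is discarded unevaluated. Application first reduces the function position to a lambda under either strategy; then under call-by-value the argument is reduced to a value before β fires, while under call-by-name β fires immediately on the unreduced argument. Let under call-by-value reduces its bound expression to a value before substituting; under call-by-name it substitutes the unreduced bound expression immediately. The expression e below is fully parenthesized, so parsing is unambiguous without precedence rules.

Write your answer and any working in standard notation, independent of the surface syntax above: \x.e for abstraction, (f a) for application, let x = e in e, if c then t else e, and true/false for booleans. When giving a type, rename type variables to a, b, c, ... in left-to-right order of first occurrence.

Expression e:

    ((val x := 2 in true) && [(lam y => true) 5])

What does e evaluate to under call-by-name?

Trace:
step 0: ((let x = 2 in true) && ((\y.true) 5))
step 1: [let@0] (true && ((\y.true) 5))
step 2: [beta@1] (true && true)
step 3: [delta@root] true

Answer: true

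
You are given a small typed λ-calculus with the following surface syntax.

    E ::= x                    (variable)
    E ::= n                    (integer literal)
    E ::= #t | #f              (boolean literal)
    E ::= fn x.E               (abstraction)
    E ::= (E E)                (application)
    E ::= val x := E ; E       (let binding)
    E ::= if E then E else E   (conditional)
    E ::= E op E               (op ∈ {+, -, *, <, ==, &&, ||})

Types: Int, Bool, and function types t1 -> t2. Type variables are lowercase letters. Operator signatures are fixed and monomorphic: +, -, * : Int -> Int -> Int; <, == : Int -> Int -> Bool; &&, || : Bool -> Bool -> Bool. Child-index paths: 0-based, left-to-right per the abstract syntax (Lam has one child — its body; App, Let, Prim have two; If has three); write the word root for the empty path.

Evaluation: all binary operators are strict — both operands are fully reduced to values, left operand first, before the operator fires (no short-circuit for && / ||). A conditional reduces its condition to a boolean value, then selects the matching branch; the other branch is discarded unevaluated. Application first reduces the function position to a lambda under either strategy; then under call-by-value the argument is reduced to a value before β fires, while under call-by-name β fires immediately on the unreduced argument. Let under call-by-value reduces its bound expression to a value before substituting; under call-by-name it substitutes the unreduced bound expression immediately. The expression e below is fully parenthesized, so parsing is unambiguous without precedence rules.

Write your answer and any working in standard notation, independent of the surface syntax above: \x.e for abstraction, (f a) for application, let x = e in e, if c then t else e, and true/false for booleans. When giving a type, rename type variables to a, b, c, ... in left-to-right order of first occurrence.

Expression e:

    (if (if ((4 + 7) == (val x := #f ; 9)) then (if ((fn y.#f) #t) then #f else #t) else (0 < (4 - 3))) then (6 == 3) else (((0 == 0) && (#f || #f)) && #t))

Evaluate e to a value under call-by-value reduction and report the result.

Answer: false

Working:
step 0: (if (if ((4 + 7) == (let x = false in 9)) then (if ((\y.false) true) then false else true) else (0 < (4 - 3))) then (6 == 3) else (((0 == 0) && (false || false)) && true))
step 1: [delta@0.0.0] (if (if (11 == (let x = false in 9)) then (if ((\y.false) true) then false else true) else (0 < (4 - 3))) then (6 == 3) else (((0 == 0) && (false || false)) && true))
step 2: [let@0.0.1] (if (if (11 == 9) then (if ((\y.false) true) then false else true) else (0 < (4 - 3))) then (6 == 3) else (((0 == 0) && (false || false)) && true))
step 3: [delta@0.0] (if (if false then (if ((\y.false) true) then false else true) else (0 < (4 - 3))) then (6 == 3) else (((0 == 0) && (false || false)) && true))
step 4: [if@0] (if (0 < (4 - 3)) then (6 == 3) else (((0 == 0) && (false || false)) && true))
step 5: [delta@0.1] (if (0 < 1) then (6 == 3) else (((0 == 0) && (false || false)) && true))
step 6: [delta@0] (if true then (6 == 3) else (((0 == 0) && (false || false)) && true))
step 7: [if@root] (6 == 3)
step 8: [delta@root] false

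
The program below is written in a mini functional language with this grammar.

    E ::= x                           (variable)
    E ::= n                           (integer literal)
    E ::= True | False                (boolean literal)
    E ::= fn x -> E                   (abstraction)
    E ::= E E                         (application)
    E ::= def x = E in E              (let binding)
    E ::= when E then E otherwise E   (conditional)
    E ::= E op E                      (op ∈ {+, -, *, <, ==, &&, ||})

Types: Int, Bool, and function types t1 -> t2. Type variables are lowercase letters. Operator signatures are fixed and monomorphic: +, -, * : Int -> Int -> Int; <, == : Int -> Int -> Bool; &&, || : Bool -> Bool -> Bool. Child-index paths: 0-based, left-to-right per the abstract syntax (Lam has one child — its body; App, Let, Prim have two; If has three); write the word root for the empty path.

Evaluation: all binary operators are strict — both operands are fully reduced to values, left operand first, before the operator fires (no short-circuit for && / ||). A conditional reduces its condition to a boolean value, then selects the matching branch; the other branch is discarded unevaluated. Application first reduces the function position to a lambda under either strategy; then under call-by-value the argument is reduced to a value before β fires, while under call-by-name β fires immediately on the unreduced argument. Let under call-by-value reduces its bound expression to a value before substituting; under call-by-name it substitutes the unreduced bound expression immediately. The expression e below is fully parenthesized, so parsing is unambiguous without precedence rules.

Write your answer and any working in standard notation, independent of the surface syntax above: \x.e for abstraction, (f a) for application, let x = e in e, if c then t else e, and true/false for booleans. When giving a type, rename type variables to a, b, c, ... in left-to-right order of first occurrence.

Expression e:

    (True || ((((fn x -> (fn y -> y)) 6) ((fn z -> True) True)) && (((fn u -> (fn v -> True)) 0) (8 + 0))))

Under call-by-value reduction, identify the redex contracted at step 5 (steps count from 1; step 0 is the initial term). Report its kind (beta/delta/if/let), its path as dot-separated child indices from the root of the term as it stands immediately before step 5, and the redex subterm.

Answer: delta at 1.1.1 : (8 + 0)

Trace:
step 0: (true || ((((\x.(\y.y)) 6) ((\z.true) true)) && (((\u.(\v.true)) 0) (8 + 0))))
step 1: [beta@1.0.0] (true || (((\y.y) ((\z.true) true)) && (((\u.(\v.true)) 0) (8 + 0))))
step 2: [beta@1.0.1] (true || (((\y.y) true) && (((\u.(\v.true)) 0) (8 + 0))))
step 3: [beta@1.0] (true || (true && (((\u.(\v.true)) 0) (8 + 0))))
step 4: [beta@1.1.0] (true || (true && ((\v.true) (8 + 0))))
step 5: [delta@1.1.1] (true || (true && ((\v.true) 8)))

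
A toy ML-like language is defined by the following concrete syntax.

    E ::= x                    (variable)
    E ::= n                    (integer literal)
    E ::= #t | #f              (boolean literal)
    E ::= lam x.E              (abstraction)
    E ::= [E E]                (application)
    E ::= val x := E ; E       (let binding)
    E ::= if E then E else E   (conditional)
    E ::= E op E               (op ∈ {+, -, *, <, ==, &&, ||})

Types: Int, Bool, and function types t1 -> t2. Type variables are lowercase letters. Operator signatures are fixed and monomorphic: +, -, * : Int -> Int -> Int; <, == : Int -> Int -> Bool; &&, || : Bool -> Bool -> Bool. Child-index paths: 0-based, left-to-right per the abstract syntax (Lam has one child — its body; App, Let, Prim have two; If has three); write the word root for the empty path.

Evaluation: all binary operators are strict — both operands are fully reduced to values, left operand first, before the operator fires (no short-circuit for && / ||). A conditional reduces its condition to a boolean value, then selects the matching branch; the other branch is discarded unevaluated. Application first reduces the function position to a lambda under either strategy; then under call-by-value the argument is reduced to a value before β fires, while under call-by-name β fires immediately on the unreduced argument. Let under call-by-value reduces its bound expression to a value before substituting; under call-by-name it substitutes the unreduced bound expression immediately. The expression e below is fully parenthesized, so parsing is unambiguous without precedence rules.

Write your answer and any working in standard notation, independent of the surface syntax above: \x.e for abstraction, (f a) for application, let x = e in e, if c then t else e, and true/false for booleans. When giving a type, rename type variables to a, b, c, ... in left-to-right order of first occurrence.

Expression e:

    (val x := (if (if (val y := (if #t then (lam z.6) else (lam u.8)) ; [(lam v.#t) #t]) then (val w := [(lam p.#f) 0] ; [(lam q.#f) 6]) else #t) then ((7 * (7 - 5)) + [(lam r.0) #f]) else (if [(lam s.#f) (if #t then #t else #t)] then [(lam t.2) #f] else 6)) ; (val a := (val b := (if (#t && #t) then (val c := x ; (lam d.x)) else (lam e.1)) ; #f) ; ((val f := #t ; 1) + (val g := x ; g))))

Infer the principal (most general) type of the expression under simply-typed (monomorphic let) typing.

Working:
  unify Bool ~ Bool
\z._ : a -> Int
\u._ : b -> Int
  unify a -> Int ~ b -> Int
  unify a ~ b
  unify Int ~ Int
let y : b -> Int
\v._ : c -> Bool
  unify c -> Bool ~ Bool -> d
  unify c ~ Bool
  unify Bool ~ d
_ _ : Bool
  unify Bool ~ Bool
\p._ : e -> Bool
  unify e -> Bool ~ Int -> f
  unify e ~ Int
  unify Bool ~ f
_ _ : Bool
let w : Bool
\q._ : g -> Bool
  unify g -> Bool ~ Int -> h
  unify g ~ Int
  unify Bool ~ h
_ _ : Bool
  unify Bool ~ Bool
  unify Bool ~ Bool
  unify Int ~ Int
  unify Int ~ Int
  unify Int ~ Int
  unify Int ~ Int
  unify Int ~ Int
\r._ : i -> Int
  unify i -> Int ~ Bool -> j
  unify i ~ Bool
  unify Int ~ j
_ _ : Int
  unify Int ~ Int
\s._ : k -> Bool
  unify Bool ~ Bool
  unify Bool ~ Bool
  unify k -> Bool ~ Bool -> l
  unify k ~ Bool
  unify Bool ~ l
_ _ : Bool
  unify Bool ~ Bool
\t._ : m -> Int
  unify m -> Int ~ Bool -> n
  unify m ~ Bool
  unify Int ~ n
_ _ : Int
  unify Int ~ Int
  unify Int ~ Int
let x : Int
  unify Bool ~ Bool
  unify Bool ~ Bool
  unify Bool ~ Bool
x : Int
let c : Int
x : Int
\d._ : o -> Int
\e._ : p -> Int
  unify o -> Int ~ p -> Int
  unify o ~ p
  unify Int ~ Int
let b : p -> Int
let a : Bool
let f : Bool
  unify Int ~ Int
x : Int
let g : Int
g : Int
  unify Int ~ Int

Answer: Int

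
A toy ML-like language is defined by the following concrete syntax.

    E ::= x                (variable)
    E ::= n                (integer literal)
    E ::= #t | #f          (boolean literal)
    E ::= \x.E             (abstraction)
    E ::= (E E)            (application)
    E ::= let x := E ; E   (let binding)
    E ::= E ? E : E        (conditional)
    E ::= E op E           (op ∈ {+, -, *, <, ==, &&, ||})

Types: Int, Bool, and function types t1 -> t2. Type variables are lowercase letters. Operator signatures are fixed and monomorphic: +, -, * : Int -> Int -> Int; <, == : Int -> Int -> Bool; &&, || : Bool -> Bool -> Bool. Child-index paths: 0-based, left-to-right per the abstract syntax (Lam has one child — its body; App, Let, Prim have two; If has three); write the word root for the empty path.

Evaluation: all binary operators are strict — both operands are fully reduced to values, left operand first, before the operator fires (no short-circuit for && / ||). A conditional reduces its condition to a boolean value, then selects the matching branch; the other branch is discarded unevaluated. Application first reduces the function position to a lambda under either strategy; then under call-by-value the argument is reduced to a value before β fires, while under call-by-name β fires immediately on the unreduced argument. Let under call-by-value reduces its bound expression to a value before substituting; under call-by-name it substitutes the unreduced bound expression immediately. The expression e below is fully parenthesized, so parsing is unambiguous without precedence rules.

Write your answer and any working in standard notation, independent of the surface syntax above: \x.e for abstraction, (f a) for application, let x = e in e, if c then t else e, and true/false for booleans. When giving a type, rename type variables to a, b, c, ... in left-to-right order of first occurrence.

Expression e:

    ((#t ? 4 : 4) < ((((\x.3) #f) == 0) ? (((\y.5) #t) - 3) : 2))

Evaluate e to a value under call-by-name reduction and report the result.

Derivation:
step 0: ((if true then 4 else 4) < (if (((\x.3) false) == 0) then (((\y.5) true) - 3) else 2))
step 1: [if@0] (4 < (if (((\x.3) false) == 0) then (((\y.5) true) - 3) else 2))
step 2: [beta@1.0.0] (4 < (if (3 == 0) then (((\y.5) true) - 3) else 2))
step 3: [delta@1.0] (4 < (if false then (((\y.5) true) - 3) else 2))
step 4: [if@1] (4 < 2)
step 5: [delta@root] false

Answer: false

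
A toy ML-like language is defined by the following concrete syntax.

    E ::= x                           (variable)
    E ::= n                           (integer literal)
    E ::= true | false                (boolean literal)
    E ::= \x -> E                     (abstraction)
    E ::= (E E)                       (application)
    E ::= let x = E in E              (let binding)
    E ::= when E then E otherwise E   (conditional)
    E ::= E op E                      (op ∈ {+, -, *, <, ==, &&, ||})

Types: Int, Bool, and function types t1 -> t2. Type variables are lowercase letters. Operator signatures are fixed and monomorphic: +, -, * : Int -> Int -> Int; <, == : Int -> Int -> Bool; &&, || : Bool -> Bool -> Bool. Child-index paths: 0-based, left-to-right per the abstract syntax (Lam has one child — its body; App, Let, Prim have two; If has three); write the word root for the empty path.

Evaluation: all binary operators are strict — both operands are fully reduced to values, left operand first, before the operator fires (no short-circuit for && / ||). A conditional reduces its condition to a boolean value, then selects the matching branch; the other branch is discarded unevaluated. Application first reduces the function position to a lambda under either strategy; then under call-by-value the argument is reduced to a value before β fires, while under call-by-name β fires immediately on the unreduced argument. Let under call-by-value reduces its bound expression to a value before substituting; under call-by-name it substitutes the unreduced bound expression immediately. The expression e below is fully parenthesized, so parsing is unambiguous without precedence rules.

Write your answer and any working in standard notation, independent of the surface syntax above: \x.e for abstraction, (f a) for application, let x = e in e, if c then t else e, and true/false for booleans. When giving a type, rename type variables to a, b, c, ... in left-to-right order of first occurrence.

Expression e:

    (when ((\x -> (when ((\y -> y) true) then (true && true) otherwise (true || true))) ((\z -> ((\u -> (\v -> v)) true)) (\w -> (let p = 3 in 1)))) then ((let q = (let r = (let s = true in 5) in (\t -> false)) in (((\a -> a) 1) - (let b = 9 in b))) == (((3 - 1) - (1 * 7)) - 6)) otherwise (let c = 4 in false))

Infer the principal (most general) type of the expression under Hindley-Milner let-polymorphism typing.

Derivation:
y : b
\y._ : b -> b
  unify b -> b ~ Bool -> c
  unify b ~ Bool
  unify Bool ~ c
_ _ : Bool
  unify Bool ~ Bool
  unify Bool ~ Bool
  unify Bool ~ Bool
  unify Bool ~ Bool
  unify Bool ~ Bool
  unify Bool ~ Bool
\x._ : a -> Bool
v : f
\v._ : f -> f
\u._ : e -> f -> f
  unify e -> f -> f ~ Bool -> g
  unify e ~ Bool
  unify f -> f ~ g
_ _ : f -> f
\z._ : d -> f -> f
let p : Int
\w._ : h -> Int
  unify d -> f -> f ~ (h -> Int) -> i
  unify d ~ h -> Int
  unify f -> f ~ i
_ _ : f -> f
  unify a -> Bool ~ (f -> f) -> j
  unify a ~ f -> f
  unify Bool ~ j
_ _ : Bool
  unify Bool ~ Bool
let s : Bool
let r : Int
\t._ : k -> Bool
let q : forall. k -> Bool
a : l
\a._ : l -> l
  unify l -> l ~ Int -> m
  unify l ~ Int
  unify Int ~ m
_ _ : Int
  unify Int ~ Int
let b : Int
b : Int
  unify Int ~ Int
  unify Int ~ Int
  unify Int ~ Int
  unify Int ~ Int
  unify Int ~ Int
  unify Int ~ Int
  unify Int ~ Int
  unify Int ~ Int
  unify Int ~ Int
  unify Int ~ Int
  unify Int ~ Int
let c : Int
  unify Bool ~ Bool

Answer: Bool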